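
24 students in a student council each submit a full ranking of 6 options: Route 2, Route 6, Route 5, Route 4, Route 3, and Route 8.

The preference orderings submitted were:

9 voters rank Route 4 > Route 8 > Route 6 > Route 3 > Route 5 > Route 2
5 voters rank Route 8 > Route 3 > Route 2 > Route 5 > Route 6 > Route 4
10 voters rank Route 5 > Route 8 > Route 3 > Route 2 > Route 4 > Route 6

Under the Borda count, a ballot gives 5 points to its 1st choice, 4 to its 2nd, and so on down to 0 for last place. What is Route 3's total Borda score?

68

Borda scores:
  Route 2: 9·0 + 5·3 + 10·2 = 35
  Route 6: 9·3 + 5·1 + 10·0 = 32
  Route 5: 9·1 + 5·2 + 10·5 = 69
  Route 4: 9·5 + 5·0 + 10·1 = 55
  Route 3: 9·2 + 5·4 + 10·3 = 68
  Route 8: 9·4 + 5·5 + 10·4 = 101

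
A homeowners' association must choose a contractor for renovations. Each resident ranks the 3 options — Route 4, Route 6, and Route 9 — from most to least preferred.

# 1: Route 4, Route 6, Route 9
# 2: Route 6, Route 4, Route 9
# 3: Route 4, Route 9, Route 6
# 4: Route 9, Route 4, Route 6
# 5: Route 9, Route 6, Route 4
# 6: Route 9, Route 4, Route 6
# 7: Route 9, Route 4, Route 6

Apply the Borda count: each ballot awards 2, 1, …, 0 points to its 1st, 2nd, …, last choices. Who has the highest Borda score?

Route 9

Borda scores:
  Route 4: 2 + 1 + 2 + 1 + 0 + 1 + 1 = 8
  Route 6: 1 + 2 + 0 + 0 + 1 + 0 + 0 = 4
  Route 9: 0 + 0 + 1 + 2 + 2 + 2 + 2 = 9
Route 9 has the highest total.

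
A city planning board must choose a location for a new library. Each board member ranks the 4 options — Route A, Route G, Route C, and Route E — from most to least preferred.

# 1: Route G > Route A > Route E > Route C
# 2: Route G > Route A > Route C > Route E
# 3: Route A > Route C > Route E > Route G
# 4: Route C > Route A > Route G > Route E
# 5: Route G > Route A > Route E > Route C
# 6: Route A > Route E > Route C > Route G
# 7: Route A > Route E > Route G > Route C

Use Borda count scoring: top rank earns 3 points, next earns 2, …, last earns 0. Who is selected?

Borda scores:
  Route A: 2 + 2 + 3 + 2 + 2 + 3 + 3 = 17
  Route G: 3 + 3 + 0 + 1 + 3 + 0 + 1 = 11
  Route C: 0 + 1 + 2 + 3 + 0 + 1 + 0 = 7
  Route E: 1 + 0 + 1 + 0 + 1 + 2 + 2 = 7
Route A has the highest total.

Route A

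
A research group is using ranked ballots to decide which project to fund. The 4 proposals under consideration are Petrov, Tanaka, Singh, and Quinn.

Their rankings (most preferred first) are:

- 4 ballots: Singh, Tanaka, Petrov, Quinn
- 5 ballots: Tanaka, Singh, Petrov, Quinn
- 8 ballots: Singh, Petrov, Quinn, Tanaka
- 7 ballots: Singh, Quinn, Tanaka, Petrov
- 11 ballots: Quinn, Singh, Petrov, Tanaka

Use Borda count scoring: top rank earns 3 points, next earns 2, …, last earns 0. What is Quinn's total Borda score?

55

Borda scores:
  Petrov: 4·1 + 5·1 + 8·2 + 7·0 + 11·1 = 36
  Tanaka: 4·2 + 5·3 + 8·0 + 7·1 + 11·0 = 30
  Singh: 4·3 + 5·2 + 8·3 + 7·3 + 11·2 = 89
  Quinn: 4·0 + 5·0 + 8·1 + 7·2 + 11·3 = 55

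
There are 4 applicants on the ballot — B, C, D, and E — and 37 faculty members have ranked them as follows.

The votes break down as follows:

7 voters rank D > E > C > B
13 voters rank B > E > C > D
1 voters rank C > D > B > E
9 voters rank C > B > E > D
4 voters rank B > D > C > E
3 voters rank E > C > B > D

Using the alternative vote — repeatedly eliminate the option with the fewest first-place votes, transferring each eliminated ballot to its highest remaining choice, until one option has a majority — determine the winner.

C

Round 1: B 17, C 10, D 7, E 3. E has the fewest and is eliminated.
Round 2: B 17, C 13, D 7. D has the fewest and is eliminated.
Round 3: C 20, B 17. C has a majority.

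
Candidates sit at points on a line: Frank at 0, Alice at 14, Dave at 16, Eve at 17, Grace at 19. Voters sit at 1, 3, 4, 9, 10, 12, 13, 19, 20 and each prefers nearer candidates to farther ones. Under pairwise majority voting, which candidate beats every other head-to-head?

With single-peaked preferences on a line, the Condorcet winner is the candidate closest to the median voter.
The median voter (position 10) is closest to Alice at 14.
Check: Alice vs Grace — voters closer to Alice: 7 of 9.

Alice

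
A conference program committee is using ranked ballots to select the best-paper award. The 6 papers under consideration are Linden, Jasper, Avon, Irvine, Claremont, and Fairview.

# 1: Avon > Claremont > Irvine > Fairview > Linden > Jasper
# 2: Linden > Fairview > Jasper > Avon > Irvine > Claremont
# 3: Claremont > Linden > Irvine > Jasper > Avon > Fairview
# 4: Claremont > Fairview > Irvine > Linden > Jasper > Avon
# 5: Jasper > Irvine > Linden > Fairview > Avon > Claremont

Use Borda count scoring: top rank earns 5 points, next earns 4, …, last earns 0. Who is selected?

Linden

Borda scores:
  Linden: 1 + 5 + 4 + 2 + 3 = 15
  Jasper: 0 + 3 + 2 + 1 + 5 = 11
  Avon: 5 + 2 + 1 + 0 + 1 = 9
  Irvine: 3 + 1 + 3 + 3 + 4 = 14
  Claremont: 4 + 0 + 5 + 5 + 0 = 14
  Fairview: 2 + 4 + 0 + 4 + 2 = 12
Linden has the highest total.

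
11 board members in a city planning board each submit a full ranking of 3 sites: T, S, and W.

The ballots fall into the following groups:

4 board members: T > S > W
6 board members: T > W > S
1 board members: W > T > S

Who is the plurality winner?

T

First-place vote totals:
  T: 10
  S: 0
  W: 1
T has the most first-place votes.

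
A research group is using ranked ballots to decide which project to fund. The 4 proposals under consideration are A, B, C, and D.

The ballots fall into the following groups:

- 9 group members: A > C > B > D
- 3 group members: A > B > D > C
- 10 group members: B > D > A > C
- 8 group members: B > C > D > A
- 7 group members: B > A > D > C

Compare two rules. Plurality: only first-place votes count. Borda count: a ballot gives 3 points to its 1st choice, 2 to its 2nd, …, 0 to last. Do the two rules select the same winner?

Plurality first-place counts: A 12, B 25, C 0, D 0 → B.
Borda totals: A 60, B 90, C 34, D 38 → B.
The two rules agree on B.

Yes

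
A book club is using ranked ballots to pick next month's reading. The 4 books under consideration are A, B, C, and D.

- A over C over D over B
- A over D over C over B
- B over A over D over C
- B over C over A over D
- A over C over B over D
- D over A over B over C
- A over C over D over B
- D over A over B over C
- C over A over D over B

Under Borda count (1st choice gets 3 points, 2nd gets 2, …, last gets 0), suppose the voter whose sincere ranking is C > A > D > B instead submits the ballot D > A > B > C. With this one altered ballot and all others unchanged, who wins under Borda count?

Borda totals with the altered ballot: A 21, B 10, C 9, D 14.
The winner is unchanged: still A.

A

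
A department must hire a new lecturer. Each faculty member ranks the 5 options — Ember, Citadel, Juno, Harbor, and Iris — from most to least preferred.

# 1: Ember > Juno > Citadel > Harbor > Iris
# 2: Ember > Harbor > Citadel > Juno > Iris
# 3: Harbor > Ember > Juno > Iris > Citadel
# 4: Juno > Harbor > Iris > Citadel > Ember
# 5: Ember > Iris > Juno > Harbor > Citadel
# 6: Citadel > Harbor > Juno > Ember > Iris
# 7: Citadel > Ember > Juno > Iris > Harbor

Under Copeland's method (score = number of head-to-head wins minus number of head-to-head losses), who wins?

Ember

Pairwise results:
  Ember vs Citadel: Ember wins 4–3.
  Ember vs Juno: Ember wins 5–2.
  Ember vs Harbor: Ember wins 4–3.
  Ember vs Iris: Ember wins 6–1.
  Citadel vs Juno: Juno wins 4–3.
  Citadel vs Harbor: Harbor wins 4–3.
  Citadel vs Iris: Citadel wins 4–3.
  Juno vs Harbor: Juno wins 4–3.
  Juno vs Iris: Juno wins 6–1.
  Harbor vs Iris: Harbor wins 5–2.
Copeland scores (wins − losses):
  Ember: 4 − 0 = 4
  Citadel: 1 − 3 = -2
  Juno: 3 − 1 = 2
  Harbor: 2 − 2 = 0
  Iris: 0 − 4 = -4
Ember has the best Copeland score.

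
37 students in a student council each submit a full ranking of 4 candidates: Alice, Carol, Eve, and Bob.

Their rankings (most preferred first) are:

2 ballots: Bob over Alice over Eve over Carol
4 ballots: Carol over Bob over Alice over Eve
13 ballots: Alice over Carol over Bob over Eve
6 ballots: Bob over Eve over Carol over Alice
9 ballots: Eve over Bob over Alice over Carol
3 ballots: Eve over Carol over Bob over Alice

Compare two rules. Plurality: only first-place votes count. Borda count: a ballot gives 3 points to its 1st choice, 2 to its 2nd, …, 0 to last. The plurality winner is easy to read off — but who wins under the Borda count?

Plurality first-place counts: Alice 13, Carol 4, Eve 12, Bob 8 → Alice.
Borda totals: Alice 56, Carol 50, Eve 50, Bob 66 → Bob.

Bob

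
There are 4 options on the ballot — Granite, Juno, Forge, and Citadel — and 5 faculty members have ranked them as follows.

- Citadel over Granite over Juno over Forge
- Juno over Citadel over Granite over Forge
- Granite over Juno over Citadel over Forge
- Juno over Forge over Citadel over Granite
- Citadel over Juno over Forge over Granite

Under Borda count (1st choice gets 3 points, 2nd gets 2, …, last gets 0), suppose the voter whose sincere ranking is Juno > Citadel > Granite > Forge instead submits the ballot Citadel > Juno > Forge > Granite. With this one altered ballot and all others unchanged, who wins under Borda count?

Borda totals with the altered ballot: Granite 5, Juno 10, Forge 4, Citadel 11.
The switch changes the winner from Juno to Citadel.

Citadel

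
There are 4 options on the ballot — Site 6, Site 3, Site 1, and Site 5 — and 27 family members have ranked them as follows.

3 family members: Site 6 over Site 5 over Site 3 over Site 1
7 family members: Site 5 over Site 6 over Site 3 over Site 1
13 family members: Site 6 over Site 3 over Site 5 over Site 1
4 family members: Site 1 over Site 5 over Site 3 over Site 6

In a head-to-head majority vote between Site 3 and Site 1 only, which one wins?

Ballots ranking Site 3 above Site 1: 3+7+13 = 23.
Ballots ranking Site 1 above Site 3: 4.
Site 3 wins the head-to-head, 23–4.

Site 3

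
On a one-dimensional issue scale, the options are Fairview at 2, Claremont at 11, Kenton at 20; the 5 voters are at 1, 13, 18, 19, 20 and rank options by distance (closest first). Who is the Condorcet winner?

Kenton

With single-peaked preferences on a line, the Condorcet winner is the candidate closest to the median voter.
The median voter (position 18) is closest to Kenton at 20.
Check: Kenton vs Claremont — voters closer to Kenton: 3 of 5.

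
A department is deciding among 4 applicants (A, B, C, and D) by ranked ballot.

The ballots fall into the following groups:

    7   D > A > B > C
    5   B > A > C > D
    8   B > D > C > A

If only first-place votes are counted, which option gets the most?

B

First-place vote totals:
  A: 0
  B: 13
  C: 0
  D: 7
B has the most first-place votes.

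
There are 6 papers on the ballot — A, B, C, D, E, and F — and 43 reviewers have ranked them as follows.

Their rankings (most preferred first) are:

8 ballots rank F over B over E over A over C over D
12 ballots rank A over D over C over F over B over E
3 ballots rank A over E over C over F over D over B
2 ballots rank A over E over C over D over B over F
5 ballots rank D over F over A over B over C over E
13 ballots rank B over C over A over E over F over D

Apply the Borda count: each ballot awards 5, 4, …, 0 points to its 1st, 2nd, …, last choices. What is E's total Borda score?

Borda scores:
  A: 8·2 + 12·5 + 3·5 + 2·5 + 5·3 + 13·3 = 155
  B: 8·4 + 12·1 + 3·0 + 2·1 + 5·2 + 13·5 = 121
  C: 8·1 + 12·3 + 3·3 + 2·3 + 5·1 + 13·4 = 116
  D: 8·0 + 12·4 + 3·1 + 2·2 + 5·5 + 13·0 = 80
  E: 8·3 + 12·0 + 3·4 + 2·4 + 5·0 + 13·2 = 70
  F: 8·5 + 12·2 + 3·2 + 2·0 + 5·4 + 13·1 = 103

70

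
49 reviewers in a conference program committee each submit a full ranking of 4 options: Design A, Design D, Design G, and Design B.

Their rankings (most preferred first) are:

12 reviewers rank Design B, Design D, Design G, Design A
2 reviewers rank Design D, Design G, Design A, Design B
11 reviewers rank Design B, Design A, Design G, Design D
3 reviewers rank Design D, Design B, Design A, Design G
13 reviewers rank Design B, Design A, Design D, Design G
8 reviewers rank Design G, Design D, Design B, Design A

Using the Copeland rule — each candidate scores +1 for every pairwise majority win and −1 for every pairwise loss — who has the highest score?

Design B

Pairwise results:
  Design A vs Design D: Design D wins 25–24.
  Design A vs Design G: Design A wins 27–22.
  Design A vs Design B: Design B wins 47–2.
  Design D vs Design G: Design D wins 30–19.
  Design D vs Design B: Design B wins 36–13.
  Design G vs Design B: Design B wins 39–10.
Copeland scores (wins − losses):
  Design A: 1 − 2 = -1
  Design D: 2 − 1 = 1
  Design G: 0 − 3 = -3
  Design B: 3 − 0 = 3
Design B has the best Copeland score.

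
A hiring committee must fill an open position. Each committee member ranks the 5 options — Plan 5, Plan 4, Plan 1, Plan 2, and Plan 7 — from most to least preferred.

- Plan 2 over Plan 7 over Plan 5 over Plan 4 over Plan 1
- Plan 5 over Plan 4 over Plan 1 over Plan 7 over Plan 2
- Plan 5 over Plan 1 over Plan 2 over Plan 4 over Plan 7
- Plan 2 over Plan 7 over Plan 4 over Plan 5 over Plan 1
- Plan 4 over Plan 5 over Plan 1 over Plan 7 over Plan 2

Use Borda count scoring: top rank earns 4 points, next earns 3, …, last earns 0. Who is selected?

Borda scores:
  Plan 5: 2 + 4 + 4 + 1 + 3 = 14
  Plan 4: 1 + 3 + 1 + 2 + 4 = 11
  Plan 1: 0 + 2 + 3 + 0 + 2 = 7
  Plan 2: 4 + 0 + 2 + 4 + 0 = 10
  Plan 7: 3 + 1 + 0 + 3 + 1 = 8
Plan 5 has the highest total.

Plan 5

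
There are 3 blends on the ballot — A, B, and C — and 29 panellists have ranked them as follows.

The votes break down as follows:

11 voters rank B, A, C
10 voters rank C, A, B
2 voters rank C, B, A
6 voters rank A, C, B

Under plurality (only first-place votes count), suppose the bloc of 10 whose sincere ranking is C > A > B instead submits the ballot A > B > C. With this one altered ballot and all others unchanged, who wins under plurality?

A

First-place totals with the altered ballot: A 16, B 11, C 2.
The switch changes the winner from C to A.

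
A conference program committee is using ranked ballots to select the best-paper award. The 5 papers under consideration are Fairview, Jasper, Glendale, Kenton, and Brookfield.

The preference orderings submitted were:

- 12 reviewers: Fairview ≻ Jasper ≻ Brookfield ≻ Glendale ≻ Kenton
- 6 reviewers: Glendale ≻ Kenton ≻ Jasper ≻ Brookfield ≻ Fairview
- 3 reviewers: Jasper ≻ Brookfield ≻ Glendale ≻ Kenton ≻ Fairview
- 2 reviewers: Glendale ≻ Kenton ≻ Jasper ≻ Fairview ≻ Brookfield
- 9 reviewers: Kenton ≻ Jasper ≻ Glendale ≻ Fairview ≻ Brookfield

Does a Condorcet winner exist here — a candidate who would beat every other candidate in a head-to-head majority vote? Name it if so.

Head-to-head results (32 voters total):
Fairview vs Jasper: Jasper wins 20–12.
Fairview vs Glendale: Glendale wins 20–12.
Fairview vs Kenton: Kenton wins 20–12.
Fairview vs Brookfield: Fairview wins 23–9.
Jasper vs Glendale: Jasper wins 24–8.
Jasper vs Kenton: Kenton wins 17–15.
Jasper vs Brookfield: Jasper wins 32–0.
Glendale vs Kenton: Glendale wins 23–9.
Glendale vs Brookfield: Glendale wins 17–15.
Kenton vs Brookfield: Kenton wins 17–15.
No candidate beats all others: Jasper beats Glendale beats Kenton beats Jasper, a majority cycle.

No Condorcet winner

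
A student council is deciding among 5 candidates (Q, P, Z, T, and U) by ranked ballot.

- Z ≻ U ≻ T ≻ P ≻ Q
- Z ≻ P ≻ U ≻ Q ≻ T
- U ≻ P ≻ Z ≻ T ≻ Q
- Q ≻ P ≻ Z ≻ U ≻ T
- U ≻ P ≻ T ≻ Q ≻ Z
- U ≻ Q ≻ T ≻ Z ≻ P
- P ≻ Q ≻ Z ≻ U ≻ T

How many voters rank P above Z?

4

Ballots ranking P above Z: 4.
Ballots ranking Z above P: 3.
So 4 of 7 voters prefer P to Z.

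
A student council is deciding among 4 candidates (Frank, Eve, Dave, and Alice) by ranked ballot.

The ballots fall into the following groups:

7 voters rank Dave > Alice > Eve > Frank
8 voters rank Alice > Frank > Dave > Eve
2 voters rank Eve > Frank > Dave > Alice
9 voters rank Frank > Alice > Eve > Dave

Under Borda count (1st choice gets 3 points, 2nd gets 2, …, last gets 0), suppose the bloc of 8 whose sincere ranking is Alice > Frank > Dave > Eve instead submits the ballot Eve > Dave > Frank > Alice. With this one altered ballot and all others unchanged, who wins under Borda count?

Eve

Borda totals with the altered ballot: Frank 39, Eve 46, Dave 39, Alice 32.
The switch changes the winner from Alice to Eve.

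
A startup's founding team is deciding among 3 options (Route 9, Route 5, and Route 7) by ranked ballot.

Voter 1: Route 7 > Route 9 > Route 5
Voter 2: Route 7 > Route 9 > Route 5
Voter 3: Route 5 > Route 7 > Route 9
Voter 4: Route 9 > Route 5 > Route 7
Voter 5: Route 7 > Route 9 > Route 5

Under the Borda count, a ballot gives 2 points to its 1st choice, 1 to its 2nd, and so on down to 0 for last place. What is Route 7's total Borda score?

Borda scores:
  Route 9: 1 + 1 + 0 + 2 + 1 = 5
  Route 5: 0 + 0 + 2 + 1 + 0 = 3
  Route 7: 2 + 2 + 1 + 0 + 2 = 7

7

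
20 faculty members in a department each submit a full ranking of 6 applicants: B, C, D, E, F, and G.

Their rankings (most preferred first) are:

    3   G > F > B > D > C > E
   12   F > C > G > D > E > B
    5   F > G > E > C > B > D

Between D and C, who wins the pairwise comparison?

Ballots ranking D above C: 3.
Ballots ranking C above D: 12+5 = 17.
C wins the head-to-head, 17–3.

C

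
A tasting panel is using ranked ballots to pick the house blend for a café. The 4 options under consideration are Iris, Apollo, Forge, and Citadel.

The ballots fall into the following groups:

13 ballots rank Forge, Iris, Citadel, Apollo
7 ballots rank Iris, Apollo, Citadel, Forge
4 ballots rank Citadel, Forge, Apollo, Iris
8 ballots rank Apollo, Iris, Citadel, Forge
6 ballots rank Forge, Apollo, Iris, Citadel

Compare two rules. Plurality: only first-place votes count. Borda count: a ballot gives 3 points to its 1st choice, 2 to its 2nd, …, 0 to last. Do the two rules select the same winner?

Plurality first-place counts: Iris 7, Apollo 8, Forge 19, Citadel 4 → Forge.
Borda totals: Iris 69, Apollo 54, Forge 65, Citadel 40 → Iris.
The two rules disagree: plurality picks Forge, Borda picks Iris.

No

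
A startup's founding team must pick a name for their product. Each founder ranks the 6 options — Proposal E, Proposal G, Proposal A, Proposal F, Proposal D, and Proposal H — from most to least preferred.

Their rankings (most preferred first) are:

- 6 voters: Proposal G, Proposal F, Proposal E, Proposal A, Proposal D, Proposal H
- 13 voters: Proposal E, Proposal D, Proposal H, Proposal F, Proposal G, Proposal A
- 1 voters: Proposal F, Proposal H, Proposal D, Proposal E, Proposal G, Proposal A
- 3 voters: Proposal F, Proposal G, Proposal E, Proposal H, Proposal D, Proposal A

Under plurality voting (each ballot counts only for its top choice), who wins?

Proposal E

First-place vote totals:
  Proposal E: 13
  Proposal G: 6
  Proposal A: 0
  Proposal F: 4
  Proposal D: 0
  Proposal H: 0
Proposal E has the most first-place votes.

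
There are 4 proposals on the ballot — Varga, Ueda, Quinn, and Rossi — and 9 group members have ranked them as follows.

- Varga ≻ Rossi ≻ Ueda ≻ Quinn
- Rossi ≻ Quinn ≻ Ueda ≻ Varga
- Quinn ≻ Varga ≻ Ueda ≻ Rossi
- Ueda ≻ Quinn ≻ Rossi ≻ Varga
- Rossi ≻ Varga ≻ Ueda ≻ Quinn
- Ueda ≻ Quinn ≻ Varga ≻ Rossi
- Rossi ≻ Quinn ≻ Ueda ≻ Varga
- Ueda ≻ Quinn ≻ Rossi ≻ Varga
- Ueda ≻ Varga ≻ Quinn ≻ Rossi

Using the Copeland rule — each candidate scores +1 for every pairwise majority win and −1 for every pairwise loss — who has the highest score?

Pairwise results:
  Varga vs Ueda: Ueda wins 6–3.
  Varga vs Quinn: Quinn wins 6–3.
  Varga vs Rossi: Rossi wins 5–4.
  Ueda vs Quinn: Ueda wins 6–3.
  Ueda vs Rossi: Ueda wins 5–4.
  Quinn vs Rossi: Quinn wins 5–4.
Copeland scores (wins − losses):
  Varga: 0 − 3 = -3
  Ueda: 3 − 0 = 3
  Quinn: 2 − 1 = 1
  Rossi: 1 − 2 = -1
Ueda has the best Copeland score.

Ueda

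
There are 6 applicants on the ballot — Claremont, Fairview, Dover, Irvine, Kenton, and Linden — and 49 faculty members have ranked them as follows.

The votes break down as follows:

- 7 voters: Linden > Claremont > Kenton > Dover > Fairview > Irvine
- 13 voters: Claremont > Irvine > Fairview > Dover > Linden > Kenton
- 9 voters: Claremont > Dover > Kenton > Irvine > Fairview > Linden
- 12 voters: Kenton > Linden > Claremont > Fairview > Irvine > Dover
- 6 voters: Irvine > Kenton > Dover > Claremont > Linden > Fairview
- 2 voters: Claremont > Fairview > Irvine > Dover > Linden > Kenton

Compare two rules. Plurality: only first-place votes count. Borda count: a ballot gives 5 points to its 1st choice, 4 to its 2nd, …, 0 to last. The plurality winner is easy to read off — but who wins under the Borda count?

Claremont

Plurality first-place counts: Claremont 24, Fairview 0, Dover 0, Irvine 6, Kenton 12, Linden 7 → Claremont.
Borda totals: Claremont 196, Fairview 87, Dover 98, Irvine 118, Kenton 132, Linden 104 → Claremont.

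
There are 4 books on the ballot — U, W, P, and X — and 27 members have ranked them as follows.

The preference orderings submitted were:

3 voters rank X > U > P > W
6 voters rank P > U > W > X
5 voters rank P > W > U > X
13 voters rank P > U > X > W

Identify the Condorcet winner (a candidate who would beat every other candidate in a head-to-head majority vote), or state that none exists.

Head-to-head results (27 voters total):
U vs W: U wins 22–5.
U vs P: P wins 24–3.
U vs X: U wins 24–3.
W vs P: P wins 27–0.
W vs X: X wins 16–11.
P vs X: P wins 24–3.
P beats each rival — U (24–3), W (27–0), X (24–3) — so P is the Condorcet winner.

P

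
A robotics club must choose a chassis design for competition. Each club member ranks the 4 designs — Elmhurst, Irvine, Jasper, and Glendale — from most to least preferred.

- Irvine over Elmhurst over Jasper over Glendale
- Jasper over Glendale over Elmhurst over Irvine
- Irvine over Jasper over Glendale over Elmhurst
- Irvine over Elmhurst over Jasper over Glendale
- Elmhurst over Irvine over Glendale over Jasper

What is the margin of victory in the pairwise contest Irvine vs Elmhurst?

Ballots ranking Irvine above Elmhurst: 3.
Ballots ranking Elmhurst above Irvine: 2.
Irvine wins 3–2, a margin of 1.

1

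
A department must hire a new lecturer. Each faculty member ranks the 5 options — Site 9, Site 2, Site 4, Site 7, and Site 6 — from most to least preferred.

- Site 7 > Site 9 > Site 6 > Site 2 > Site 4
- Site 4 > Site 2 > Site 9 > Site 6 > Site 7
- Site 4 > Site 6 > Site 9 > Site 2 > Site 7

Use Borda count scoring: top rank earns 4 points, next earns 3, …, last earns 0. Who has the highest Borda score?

Borda scores:
  Site 9: 3 + 2 + 2 = 7
  Site 2: 1 + 3 + 1 = 5
  Site 4: 0 + 4 + 4 = 8
  Site 7: 4 + 0 + 0 = 4
  Site 6: 2 + 1 + 3 = 6
Site 4 has the highest total.

Site 4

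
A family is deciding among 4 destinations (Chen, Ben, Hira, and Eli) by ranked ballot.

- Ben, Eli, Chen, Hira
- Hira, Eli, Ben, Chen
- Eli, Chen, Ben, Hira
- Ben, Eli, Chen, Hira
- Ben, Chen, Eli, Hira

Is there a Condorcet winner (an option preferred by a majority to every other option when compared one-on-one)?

Yes

Head-to-head results (5 voters total):
Chen vs Ben: Ben wins 4–1.
Chen vs Hira: Chen wins 4–1.
Chen vs Eli: Eli wins 4–1.
Ben vs Hira: Ben wins 4–1.
Ben vs Eli: Ben wins 3–2.
Hira vs Eli: Eli wins 4–1.
Ben beats each rival — Chen (4–1), Hira (4–1), Eli (3–2) — so Ben is the Condorcet winner.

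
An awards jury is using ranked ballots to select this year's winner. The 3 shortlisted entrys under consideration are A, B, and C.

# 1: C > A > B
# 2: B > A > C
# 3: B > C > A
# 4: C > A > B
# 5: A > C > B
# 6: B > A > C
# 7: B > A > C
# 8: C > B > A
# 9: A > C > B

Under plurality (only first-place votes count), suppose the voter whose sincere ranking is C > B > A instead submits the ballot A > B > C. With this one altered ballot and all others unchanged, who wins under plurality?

First-place totals with the altered ballot: A 3, B 4, C 2.
The winner is unchanged: still B.

B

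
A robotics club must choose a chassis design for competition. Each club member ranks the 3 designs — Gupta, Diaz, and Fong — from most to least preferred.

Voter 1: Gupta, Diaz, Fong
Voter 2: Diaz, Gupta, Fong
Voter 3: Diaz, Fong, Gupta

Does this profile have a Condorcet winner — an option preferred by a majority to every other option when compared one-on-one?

Head-to-head results (3 voters total):
Gupta vs Diaz: Diaz wins 2–1.
Gupta vs Fong: Gupta wins 2–1.
Diaz vs Fong: Diaz wins 3–0.
Diaz beats each rival — Gupta (2–1), Fong (3–0) — so Diaz is the Condorcet winner.

Yes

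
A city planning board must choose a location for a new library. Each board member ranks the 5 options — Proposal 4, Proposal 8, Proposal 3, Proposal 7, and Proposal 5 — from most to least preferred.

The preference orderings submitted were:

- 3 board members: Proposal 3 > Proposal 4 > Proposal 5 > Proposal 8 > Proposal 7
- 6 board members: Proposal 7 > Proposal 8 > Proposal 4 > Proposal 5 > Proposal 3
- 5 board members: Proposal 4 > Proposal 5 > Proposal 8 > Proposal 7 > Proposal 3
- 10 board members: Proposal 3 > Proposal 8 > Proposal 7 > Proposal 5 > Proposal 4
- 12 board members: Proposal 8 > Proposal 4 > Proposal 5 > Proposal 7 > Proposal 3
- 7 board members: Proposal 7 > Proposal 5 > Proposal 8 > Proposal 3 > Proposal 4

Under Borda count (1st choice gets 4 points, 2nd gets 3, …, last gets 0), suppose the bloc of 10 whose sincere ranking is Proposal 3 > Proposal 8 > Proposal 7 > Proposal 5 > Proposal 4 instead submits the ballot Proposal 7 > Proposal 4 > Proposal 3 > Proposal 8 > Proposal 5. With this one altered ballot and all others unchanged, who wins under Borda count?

Proposal 7

Borda totals with the altered ballot: Proposal 4 107, Proposal 8 103, Proposal 3 39, Proposal 7 109, Proposal 5 72.
The switch changes the winner from Proposal 8 to Proposal 7.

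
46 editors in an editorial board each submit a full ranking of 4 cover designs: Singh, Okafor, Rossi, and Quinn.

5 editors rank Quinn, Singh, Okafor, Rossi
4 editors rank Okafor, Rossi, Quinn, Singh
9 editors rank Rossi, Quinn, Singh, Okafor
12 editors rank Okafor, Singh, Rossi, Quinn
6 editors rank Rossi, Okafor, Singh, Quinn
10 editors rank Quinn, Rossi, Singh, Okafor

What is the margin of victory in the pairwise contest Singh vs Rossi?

12

Ballots ranking Singh above Rossi: 5+12 = 17.
Ballots ranking Rossi above Singh: 4+9+6+10 = 29.
Rossi wins 29–17, a margin of 12.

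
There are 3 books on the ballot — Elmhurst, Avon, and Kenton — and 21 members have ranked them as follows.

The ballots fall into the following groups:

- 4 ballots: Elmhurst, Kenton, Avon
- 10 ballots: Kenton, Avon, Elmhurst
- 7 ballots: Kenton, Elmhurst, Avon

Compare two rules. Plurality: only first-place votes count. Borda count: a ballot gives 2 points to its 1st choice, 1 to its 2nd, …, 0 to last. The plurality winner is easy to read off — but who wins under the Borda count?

Plurality first-place counts: Elmhurst 4, Avon 0, Kenton 17 → Kenton.
Borda totals: Elmhurst 15, Avon 10, Kenton 38 → Kenton.

Kenton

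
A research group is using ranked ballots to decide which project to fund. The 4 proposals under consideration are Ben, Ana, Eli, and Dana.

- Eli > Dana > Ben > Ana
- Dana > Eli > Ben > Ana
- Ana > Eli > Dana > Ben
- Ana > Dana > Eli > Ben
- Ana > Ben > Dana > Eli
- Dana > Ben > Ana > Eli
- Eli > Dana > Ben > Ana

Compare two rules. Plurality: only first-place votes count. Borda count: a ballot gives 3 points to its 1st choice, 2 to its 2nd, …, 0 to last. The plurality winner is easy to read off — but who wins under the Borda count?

Dana

Plurality first-place counts: Ben 0, Ana 3, Eli 2, Dana 2 → Ana.
Borda totals: Ben 7, Ana 10, Eli 11, Dana 14 → Dana.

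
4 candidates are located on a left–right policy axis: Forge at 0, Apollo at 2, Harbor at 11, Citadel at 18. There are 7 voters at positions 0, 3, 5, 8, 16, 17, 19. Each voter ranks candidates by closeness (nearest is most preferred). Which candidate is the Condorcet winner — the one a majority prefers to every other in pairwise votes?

Harbor

With single-peaked preferences on a line, the Condorcet winner is the candidate closest to the median voter.
The median voter (position 8) is closest to Harbor at 11.
Check: Harbor vs Apollo — voters closer to Harbor: 4 of 7.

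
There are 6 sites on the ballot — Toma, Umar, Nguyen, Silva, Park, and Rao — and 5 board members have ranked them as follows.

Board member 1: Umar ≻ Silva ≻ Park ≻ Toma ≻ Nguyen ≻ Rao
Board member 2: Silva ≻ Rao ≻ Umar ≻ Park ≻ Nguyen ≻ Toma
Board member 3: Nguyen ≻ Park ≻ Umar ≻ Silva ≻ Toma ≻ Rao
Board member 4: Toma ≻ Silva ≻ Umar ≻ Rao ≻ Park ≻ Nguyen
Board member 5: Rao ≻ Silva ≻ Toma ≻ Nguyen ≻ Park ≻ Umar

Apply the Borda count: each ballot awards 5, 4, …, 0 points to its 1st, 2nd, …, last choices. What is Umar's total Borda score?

Borda scores:
  Toma: 2 + 0 + 1 + 5 + 3 = 11
  Umar: 5 + 3 + 3 + 3 + 0 = 14
  Nguyen: 1 + 1 + 5 + 0 + 2 = 9
  Silva: 4 + 5 + 2 + 4 + 4 = 19
  Park: 3 + 2 + 4 + 1 + 1 = 11
  Rao: 0 + 4 + 0 + 2 + 5 = 11

14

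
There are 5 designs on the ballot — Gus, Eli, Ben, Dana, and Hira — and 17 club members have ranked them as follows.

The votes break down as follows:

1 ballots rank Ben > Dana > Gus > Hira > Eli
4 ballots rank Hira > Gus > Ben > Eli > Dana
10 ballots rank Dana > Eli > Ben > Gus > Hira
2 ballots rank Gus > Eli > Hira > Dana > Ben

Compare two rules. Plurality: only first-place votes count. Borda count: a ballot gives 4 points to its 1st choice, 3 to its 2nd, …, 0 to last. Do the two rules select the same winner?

Yes

Plurality first-place counts: Gus 2, Eli 0, Ben 1, Dana 10, Hira 4 → Dana.
Borda totals: Gus 32, Eli 40, Ben 32, Dana 45, Hira 21 → Dana.
The two rules agree on Dana.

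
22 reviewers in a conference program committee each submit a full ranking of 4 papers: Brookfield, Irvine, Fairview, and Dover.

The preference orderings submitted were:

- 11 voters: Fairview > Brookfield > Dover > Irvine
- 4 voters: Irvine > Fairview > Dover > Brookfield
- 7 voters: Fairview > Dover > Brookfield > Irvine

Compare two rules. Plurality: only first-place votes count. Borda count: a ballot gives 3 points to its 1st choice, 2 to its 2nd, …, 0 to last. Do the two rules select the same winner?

Plurality first-place counts: Brookfield 0, Irvine 4, Fairview 18, Dover 0 → Fairview.
Borda totals: Brookfield 29, Irvine 12, Fairview 62, Dover 29 → Fairview.
The two rules agree on Fairview.

Yes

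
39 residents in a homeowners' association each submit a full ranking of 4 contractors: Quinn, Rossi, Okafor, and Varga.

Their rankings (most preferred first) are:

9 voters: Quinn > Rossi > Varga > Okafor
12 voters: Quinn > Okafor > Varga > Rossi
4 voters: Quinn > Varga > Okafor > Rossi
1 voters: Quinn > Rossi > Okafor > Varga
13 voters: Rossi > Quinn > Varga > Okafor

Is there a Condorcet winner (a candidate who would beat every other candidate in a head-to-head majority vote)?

Head-to-head results (39 voters total):
Quinn vs Rossi: Quinn wins 26–13.
Quinn vs Okafor: Quinn wins 39–0.
Quinn vs Varga: Quinn wins 39–0.
Rossi vs Okafor: Rossi wins 23–16.
Rossi vs Varga: Rossi wins 23–16.
Okafor vs Varga: Varga wins 26–13.
Quinn beats each rival — Rossi (26–13), Okafor (39–0), Varga (39–0) — so Quinn is the Condorcet winner.

Yes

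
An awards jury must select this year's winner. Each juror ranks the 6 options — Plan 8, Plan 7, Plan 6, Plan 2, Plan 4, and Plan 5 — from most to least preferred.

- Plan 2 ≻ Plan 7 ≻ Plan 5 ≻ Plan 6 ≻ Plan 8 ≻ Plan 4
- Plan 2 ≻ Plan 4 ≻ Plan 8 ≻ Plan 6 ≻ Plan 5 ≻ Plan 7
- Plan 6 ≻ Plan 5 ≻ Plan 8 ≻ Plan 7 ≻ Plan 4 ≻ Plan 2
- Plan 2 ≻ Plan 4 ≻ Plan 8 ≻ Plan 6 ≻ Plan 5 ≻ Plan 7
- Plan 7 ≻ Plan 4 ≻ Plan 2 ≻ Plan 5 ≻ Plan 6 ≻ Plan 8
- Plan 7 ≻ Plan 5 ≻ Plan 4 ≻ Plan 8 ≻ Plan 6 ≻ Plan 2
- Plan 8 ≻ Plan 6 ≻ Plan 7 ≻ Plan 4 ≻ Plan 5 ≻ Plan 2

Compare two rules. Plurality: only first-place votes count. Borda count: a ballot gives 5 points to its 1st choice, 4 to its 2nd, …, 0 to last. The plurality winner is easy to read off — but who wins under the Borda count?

Plurality first-place counts: Plan 8 1, Plan 7 2, Plan 6 1, Plan 2 3, Plan 4 0, Plan 5 0 → Plan 2.
Borda totals: Plan 8 17, Plan 7 19, Plan 6 17, Plan 2 18, Plan 4 18, Plan 5 16 → Plan 7.

Plan 7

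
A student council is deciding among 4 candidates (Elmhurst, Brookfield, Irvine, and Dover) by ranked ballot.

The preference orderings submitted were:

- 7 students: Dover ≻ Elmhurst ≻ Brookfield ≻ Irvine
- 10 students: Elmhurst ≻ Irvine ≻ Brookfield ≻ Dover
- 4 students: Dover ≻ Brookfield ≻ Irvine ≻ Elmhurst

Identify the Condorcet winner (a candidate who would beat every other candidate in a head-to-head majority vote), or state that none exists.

Dover

Head-to-head results (21 voters total):
Elmhurst vs Brookfield: Elmhurst wins 17–4.
Elmhurst vs Irvine: Elmhurst wins 17–4.
Elmhurst vs Dover: Dover wins 11–10.
Brookfield vs Irvine: Brookfield wins 11–10.
Brookfield vs Dover: Dover wins 11–10.
Irvine vs Dover: Dover wins 11–10.
Dover beats each rival — Elmhurst (11–10), Brookfield (11–10), Irvine (11–10) — so Dover is the Condorcet winner.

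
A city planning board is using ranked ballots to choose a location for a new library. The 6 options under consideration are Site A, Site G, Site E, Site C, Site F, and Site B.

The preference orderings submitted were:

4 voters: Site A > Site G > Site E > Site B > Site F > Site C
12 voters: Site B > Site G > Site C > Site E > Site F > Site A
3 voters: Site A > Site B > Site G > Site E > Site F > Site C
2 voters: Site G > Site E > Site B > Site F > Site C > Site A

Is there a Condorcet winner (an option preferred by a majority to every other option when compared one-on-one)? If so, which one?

Head-to-head results (21 voters total):
Site A vs Site G: Site G wins 14–7.
Site A vs Site E: Site E wins 14–7.
Site A vs Site C: Site C wins 14–7.
Site A vs Site F: Site F wins 14–7.
Site A vs Site B: Site B wins 14–7.
Site G vs Site E: Site G wins 21–0.
Site G vs Site C: Site G wins 21–0.
Site G vs Site F: Site G wins 21–0.
Site G vs Site B: Site B wins 15–6.
Site E vs Site C: Site C wins 12–9.
Site E vs Site F: Site E wins 21–0.
Site E vs Site B: Site B wins 15–6.
Site C vs Site F: Site C wins 12–9.
Site C vs Site B: Site B wins 21–0.
Site F vs Site B: Site B wins 21–0.
Site B beats each rival — Site A (14–7), Site G (15–6), Site E (15–6), Site C (21–0), Site F (21–0) — so Site B is the Condorcet winner.

Site B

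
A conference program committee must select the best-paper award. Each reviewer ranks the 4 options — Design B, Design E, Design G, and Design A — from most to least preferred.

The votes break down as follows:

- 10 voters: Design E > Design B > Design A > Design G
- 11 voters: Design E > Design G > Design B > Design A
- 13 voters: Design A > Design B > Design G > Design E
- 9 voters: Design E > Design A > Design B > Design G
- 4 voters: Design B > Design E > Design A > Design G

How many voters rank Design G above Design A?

11

Ballots ranking Design G above Design A: 11.
Ballots ranking Design A above Design G: 10+13+9+4 = 36.
So 11 of 47 voters prefer Design G to Design A.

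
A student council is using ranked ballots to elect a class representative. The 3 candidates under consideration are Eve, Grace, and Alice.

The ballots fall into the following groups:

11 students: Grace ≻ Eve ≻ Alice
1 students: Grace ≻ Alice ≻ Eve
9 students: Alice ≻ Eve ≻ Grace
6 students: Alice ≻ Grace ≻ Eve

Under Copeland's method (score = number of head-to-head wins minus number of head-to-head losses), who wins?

Alice

Pairwise results:
  Eve vs Grace: Grace wins 18–9.
  Eve vs Alice: Alice wins 16–11.
  Grace vs Alice: Alice wins 15–12.
Copeland scores (wins − losses):
  Eve: 0 − 2 = -2
  Grace: 1 − 1 = 0
  Alice: 2 − 0 = 2
Alice has the best Copeland score.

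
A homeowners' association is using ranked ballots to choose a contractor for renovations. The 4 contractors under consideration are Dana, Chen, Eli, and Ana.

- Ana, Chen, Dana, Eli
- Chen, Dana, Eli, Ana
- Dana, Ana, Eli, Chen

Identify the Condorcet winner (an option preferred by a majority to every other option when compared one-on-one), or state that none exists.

No Condorcet winner

Head-to-head results (3 voters total):
Dana vs Chen: Chen wins 2–1.
Dana vs Eli: Dana wins 3–0.
Dana vs Ana: Dana wins 2–1.
Chen vs Eli: Chen wins 2–1.
Chen vs Ana: Ana wins 2–1.
Eli vs Ana: Ana wins 2–1.
No candidate beats all others: Dana beats Ana beats Chen beats Dana, a majority cycle.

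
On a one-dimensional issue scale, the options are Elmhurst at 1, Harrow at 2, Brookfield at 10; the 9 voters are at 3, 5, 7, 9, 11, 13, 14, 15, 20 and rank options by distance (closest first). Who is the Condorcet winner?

With single-peaked preferences on a line, the Condorcet winner is the candidate closest to the median voter.
The median voter (position 11) is closest to Brookfield at 10.
Check: Brookfield vs Elmhurst — voters closer to Brookfield: 7 of 9.

Brookfield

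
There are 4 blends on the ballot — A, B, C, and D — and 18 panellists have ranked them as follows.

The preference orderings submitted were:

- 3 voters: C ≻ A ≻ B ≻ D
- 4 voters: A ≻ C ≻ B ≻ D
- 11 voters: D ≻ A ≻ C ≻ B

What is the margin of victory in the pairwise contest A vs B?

18

Ballots ranking A above B: 3+4+11 = 18.
Ballots ranking B above A: 0.
A wins 18–0, a margin of 18.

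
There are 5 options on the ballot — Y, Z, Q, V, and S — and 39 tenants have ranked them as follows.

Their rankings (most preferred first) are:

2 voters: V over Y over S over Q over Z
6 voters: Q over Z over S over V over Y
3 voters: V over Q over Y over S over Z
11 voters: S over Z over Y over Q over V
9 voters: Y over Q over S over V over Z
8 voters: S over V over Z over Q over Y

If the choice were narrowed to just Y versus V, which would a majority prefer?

Ballots ranking Y above V: 11+9 = 20.
Ballots ranking V above Y: 2+6+3+8 = 19.
Y wins the head-to-head, 20–19.

Y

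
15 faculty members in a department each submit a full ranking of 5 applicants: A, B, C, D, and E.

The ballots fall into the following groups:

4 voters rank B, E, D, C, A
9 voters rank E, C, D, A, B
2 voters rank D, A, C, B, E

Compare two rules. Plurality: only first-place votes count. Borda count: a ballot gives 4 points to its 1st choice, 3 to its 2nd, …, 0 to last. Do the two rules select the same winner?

Yes

Plurality first-place counts: A 0, B 4, C 0, D 2, E 9 → E.
Borda totals: A 15, B 18, C 35, D 34, E 48 → E.
The two rules agree on E.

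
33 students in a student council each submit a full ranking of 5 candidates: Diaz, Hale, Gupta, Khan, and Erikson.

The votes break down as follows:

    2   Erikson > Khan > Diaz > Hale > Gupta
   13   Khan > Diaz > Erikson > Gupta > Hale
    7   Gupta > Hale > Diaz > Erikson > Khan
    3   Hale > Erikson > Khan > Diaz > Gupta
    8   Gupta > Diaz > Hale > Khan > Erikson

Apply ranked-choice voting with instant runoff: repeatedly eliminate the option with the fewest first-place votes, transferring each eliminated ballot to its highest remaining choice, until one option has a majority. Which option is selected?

Round 1: Gupta 15, Khan 13, Hale 3, Erikson 2, Diaz 0. Diaz has the fewest and is eliminated.
Round 2: Gupta 15, Khan 13, Hale 3, Erikson 2. Erikson has the fewest and is eliminated.
Round 3: Gupta 15, Khan 15, Hale 3. Hale has the fewest and is eliminated.
Round 4: Khan 18, Gupta 15. Khan has a majority.

Khan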